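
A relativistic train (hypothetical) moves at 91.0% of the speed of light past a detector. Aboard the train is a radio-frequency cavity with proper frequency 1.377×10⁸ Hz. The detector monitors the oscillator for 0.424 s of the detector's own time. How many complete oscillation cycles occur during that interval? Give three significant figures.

β = 0.910; γ = 1/√(1 − 0.910²) = 1/√0.1719 = 2.412
During 0.424 s of lab time, the oscillator's proper time advances by τ = Δt/γ = 0.424/2.412 = 0.1758 s = 1.758×10⁻¹ s.
N = f × τ = 1.377×10⁸ × 1.758×10⁻¹ = 2.421×10⁷.

N = 2.42×10⁷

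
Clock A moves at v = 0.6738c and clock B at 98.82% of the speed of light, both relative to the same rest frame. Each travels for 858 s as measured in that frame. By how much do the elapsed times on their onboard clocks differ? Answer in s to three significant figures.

A: γ = 1/√(1 − 0.6738²) = 1/√0.5460 = 1.353; τ_A = 858/1.353 = 634.0 s.
B: β = 0.9882; γ = 1/√(1 − 0.9882²) = 1/√0.02346 = 6.529; τ_B = 858/6.529 = 131.4 s.

|τ_A − τ_B| = 503 s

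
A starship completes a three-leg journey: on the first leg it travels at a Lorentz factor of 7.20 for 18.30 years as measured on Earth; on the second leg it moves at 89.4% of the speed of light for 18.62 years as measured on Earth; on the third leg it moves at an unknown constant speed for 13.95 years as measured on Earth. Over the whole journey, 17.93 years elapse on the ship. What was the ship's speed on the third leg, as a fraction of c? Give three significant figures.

Leg 1: γ = 7.20; τ_1 = 18.30/7.200 = 2.542 years.
Leg 2: β = 0.894; γ = 1/√(1 − 0.894²) = 1/√0.2008 = 2.232; τ_2 = 18.62/2.232 = 8.343 years.
Leg 3: speed unknown; τ_3 = 13.95/γ_3.
Total proper time: 2.542 + 8.343 + τ_3 = 17.93, so τ_3 = 17.93 − 10.88 = 7.045 years.
γ_3 = 13.95/7.045 = 1.980; β = √(1 − 1/γ²) = √0.7449.

β = 0.863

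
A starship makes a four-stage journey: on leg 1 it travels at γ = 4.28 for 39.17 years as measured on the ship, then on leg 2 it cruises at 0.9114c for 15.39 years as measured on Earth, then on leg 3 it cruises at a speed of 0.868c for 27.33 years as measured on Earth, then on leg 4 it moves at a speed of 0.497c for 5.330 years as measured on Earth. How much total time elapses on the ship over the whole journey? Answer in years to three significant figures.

τ = 63.7 years

Leg 1: 39.17 years is already measured on the ship.
Leg 2: γ = 1/√(1 − 0.9114²) = 1/√0.1694 = 2.430; τ_2 = 15.39/2.430 = 6.333 years.
Leg 3: γ = 1/√(1 − 0.868²) = 1/√0.2466 = 2.014; τ_3 = 27.33/2.014 = 13.57 years.
Leg 4: γ = 1/√(1 − 0.497²) = 1/√0.7530 = 1.152; τ_4 = 5.330/1.152 = 4.625 years.
Total: 39.17 + 6.333 + 13.57 + 4.625 years.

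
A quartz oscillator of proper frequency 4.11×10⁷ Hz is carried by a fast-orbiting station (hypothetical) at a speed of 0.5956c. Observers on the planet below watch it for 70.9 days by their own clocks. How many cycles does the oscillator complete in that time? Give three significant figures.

N = 2.02×10¹⁴

γ = 1/√(1 − 0.5956²) = 1/√0.6453 = 1.245
During 70.9 days of lab time, the oscillator's proper time advances by τ = Δt/γ = 70.9/1.245 = 56.95 days = 4.921×10⁶ s.
N = f × τ = 4.11×10⁷ × 4.921×10⁶ = 2.022×10¹⁴.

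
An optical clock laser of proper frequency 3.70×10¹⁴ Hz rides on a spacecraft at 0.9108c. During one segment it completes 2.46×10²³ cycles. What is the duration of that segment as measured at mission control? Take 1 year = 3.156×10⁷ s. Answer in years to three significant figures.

γ = 1/√(1 − 0.9108²) = 1/√0.1704 = 2.422
Proper time for N cycles: τ = N/f = 2.46×10²³/(3.70×10¹⁴) = 6.649×10⁸ s = 21.07 years.
Lab-frame duration Δt = γτ = 2.422 × 21.07 = 51.03 years.

Δt = 51.0 years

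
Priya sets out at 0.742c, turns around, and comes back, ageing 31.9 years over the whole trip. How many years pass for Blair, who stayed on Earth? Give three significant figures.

Δt = 47.6 years

γ = 1/√(1 − 0.742²) = 1/√0.4494 = 1.492
Earth-frame duration is the dilated interval: Δt = γτ = 1.492 × 31.9 years.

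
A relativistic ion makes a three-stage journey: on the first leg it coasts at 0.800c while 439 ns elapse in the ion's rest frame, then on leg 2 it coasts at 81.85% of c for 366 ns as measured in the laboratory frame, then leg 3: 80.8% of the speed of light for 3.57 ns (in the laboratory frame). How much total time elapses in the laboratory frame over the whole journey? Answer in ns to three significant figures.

Δt = 1100 ns

Leg 1: γ = 1/√(1 − 0.800²) = 5/3 ≈ 1.667; Δt_1 = 1.667 × 439 = 731.7 ns.
Leg 2: 366 ns is already measured in the laboratory frame.
Leg 3: 3.57 ns is already measured in the laboratory frame.
Total: 731.7 + 366.0 + 3.570 ns.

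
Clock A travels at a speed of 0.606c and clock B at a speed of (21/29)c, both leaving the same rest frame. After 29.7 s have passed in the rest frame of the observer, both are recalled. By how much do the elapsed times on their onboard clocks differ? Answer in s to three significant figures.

|τ_A − τ_B| = 3.14 s

A: γ = 1/√(1 − 0.606²) = 1/√0.6328 = 1.257; τ_A = 29.7/1.257 = 23.63 s.
B: γ = 1/√(1 − (21/29)²) = 29/20 = 1.450; τ_B = 29.7/1.450 = 20.48 s.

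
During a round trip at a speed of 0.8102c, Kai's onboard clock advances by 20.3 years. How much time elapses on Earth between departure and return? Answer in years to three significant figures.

γ = 1/√(1 − 0.8102²) = 1/√0.3436 = 1.706
Earth-frame duration is the dilated interval: Δt = γτ = 1.706 × 20.3 years.

Δt = 34.6 years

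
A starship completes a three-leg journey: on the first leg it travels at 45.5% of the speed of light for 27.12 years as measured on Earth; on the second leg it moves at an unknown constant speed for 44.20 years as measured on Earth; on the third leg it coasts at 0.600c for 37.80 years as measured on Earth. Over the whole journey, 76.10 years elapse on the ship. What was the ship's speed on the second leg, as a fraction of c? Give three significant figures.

β = 0.871

Leg 1: β = 0.455; γ = 1/√(1 − 0.455²) = 1/√0.7930 = 1.123; τ_1 = 27.12/1.123 = 24.15 years.
Leg 2: speed unknown; τ_2 = 44.20/γ_2.
Leg 3: γ = 1/√(1 − 0.600²) = 5/4 = 1.250; τ_3 = 37.80/1.250 = 30.24 years.
Total proper time: 24.15 + τ_2 + 30.24 = 76.10, so τ_2 = 76.10 − 54.39 = 21.71 years.
γ_2 = 44.20/21.71 = 2.036; β = √(1 − 1/γ²) = √0.7587.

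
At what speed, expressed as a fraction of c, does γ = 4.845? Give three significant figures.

β = 0.978

β = √(1 − 1/γ²) = √(1 − 1/4.845²) = √(1 − 0.04260) = √0.9574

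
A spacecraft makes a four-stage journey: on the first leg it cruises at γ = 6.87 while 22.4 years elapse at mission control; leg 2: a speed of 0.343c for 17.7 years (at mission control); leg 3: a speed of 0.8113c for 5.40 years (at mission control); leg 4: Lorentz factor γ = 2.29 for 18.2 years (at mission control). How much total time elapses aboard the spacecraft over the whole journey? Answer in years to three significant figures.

τ = 31.0 years

Leg 1: γ = 6.87; τ_1 = 22.4/6.870 = 3.261 years.
Leg 2: γ = 1/√(1 − 0.343²) = 1/√0.8824 = 1.065; τ_2 = 17.7/1.065 = 16.63 years.
Leg 3: γ = 1/√(1 − 0.8113²) = 1/√0.3418 = 1.710; τ_3 = 5.40/1.710 = 3.157 years.
Leg 4: γ = 2.29; τ_4 = 18.2/2.290 = 7.948 years.
Total: 3.261 + 16.63 + 3.157 + 7.948 years.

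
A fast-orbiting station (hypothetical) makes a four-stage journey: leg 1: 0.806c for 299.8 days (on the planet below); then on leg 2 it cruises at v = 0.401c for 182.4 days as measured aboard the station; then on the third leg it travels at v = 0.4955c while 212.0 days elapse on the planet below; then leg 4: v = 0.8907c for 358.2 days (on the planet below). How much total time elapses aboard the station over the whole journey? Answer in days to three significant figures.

Leg 1: γ = 1/√(1 − 0.806²) = 1/√0.3504 = 1.689; τ_1 = 299.8/1.689 = 177.5 days.
Leg 2: 182.4 days is already measured aboard the station.
Leg 3: γ = 1/√(1 − 0.4955²) = 1/√0.7545 = 1.151; τ_3 = 212.0/1.151 = 184.1 days.
Leg 4: γ = 1/√(1 − 0.8907²) = 1/√0.2067 = 2.200; τ_4 = 358.2/2.200 = 162.8 days.
Total: 177.5 + 182.4 + 184.1 + 162.8 days.

τ = 707 days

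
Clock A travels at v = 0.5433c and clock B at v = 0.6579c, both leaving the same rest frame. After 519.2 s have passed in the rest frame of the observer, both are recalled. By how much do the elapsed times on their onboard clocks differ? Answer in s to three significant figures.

A: γ = 1/√(1 − 0.5433²) = 1/√0.7048 = 1.191; τ_A = 519.2/1.191 = 435.9 s.
B: γ = 1/√(1 − 0.6579²) = 1/√0.5672 = 1.328; τ_B = 519.2/1.328 = 391.0 s.

|τ_A − τ_B| = 44.9 s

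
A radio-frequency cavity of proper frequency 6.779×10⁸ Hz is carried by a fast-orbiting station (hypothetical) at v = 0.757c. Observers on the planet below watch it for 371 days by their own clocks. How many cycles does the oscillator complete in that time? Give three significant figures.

γ = 1/√(1 − 0.757²) = 1/√0.4270 = 1.530
During 371 days of lab time, the oscillator's proper time advances by τ = Δt/γ = 371/1.530 = 242.4 days = 2.094×10⁷ s.
N = f × τ = 6.779×10⁸ × 2.094×10⁷ = 1.420×10¹⁶.

N = 1.42×10¹⁶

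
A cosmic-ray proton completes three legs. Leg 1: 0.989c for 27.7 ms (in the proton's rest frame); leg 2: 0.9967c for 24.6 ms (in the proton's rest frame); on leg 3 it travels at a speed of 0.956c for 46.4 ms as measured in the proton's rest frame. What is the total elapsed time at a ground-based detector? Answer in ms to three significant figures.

Δt = 648 ms

Leg 1: γ = 1/√(1 − 0.989²) = 1/√0.02188 = 6.761; Δt_1 = 6.761 × 27.7 = 187.3 ms.
Leg 2: γ = 1/√(1 − 0.9967²) = 1/√0.006589 = 12.32; Δt_2 = 12.32 × 24.6 = 303.1 ms.
Leg 3: γ = 1/√(1 − 0.956²) = 1/√0.08606 = 3.409; Δt_3 = 3.409 × 46.4 = 158.2 ms.
Total: 187.3 + 303.1 + 158.2 ms.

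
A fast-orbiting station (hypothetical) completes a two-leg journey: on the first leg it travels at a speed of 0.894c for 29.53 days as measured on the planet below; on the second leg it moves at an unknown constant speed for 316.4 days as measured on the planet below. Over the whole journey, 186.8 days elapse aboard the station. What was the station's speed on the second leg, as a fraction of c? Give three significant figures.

Leg 1: γ = 1/√(1 − 0.894²) = 1/√0.2008 = 2.232; τ_1 = 29.53/2.232 = 13.23 days.
Leg 2: speed unknown; τ_2 = 316.4/γ_2.
Total proper time: 13.23 + τ_2 = 186.8, so τ_2 = 186.8 − 13.23 = 173.6 days.
γ_2 = 316.4/173.6 = 1.823; β = √(1 − 1/γ²) = √0.6991.

β = 0.836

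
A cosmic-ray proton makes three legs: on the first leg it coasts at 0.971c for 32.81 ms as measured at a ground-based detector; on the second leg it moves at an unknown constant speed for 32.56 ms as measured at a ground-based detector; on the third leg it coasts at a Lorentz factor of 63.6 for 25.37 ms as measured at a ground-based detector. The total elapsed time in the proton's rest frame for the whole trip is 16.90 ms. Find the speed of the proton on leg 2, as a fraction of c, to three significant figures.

Leg 1: γ = 1/√(1 − 0.971²) = 1/√0.05716 = 4.183; τ_1 = 32.81/4.183 = 7.844 ms.
Leg 2: speed unknown; τ_2 = 32.56/γ_2.
Leg 3: γ = 63.6; τ_3 = 25.37/63.60 = 0.3989 ms.
Total proper time: 7.844 + τ_2 + 0.3989 = 16.90, so τ_2 = 16.90 − 8.243 = 8.657 ms.
γ_2 = 32.56/8.657 = 3.761; β = √(1 − 1/γ²) = √0.9293.

β = 0.964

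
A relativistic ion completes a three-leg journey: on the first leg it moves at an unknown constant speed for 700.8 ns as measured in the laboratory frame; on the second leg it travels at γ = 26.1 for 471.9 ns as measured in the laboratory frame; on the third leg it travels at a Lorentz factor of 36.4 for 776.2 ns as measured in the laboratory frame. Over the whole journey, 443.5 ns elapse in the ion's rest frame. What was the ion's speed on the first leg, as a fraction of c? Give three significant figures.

β = 0.817

Leg 1: speed unknown; τ_1 = 700.8/γ_1.
Leg 2: γ = 26.1; τ_2 = 471.9/26.10 = 18.08 ns.
Leg 3: γ = 36.4; τ_3 = 776.2/36.40 = 21.32 ns.
Total proper time: τ_1 + 18.08 + 21.32 = 443.5, so τ_1 = 443.5 − 39.40 = 404.1 ns.
γ_1 = 700.8/404.1 = 1.734; β = √(1 − 1/γ²) = √0.6675.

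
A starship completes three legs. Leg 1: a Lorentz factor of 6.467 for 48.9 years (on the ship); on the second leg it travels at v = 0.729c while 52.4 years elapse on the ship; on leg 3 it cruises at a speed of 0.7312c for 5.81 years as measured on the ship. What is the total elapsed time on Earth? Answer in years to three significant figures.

Δt = 401 years

Leg 1: γ = 6.467; Δt_1 = 6.467 × 48.9 = 316.2 years.
Leg 2: γ = 1/√(1 − 0.729²) = 1/√0.4686 = 1.461; Δt_2 = 1.461 × 52.4 = 76.55 years.
Leg 3: γ = 1/√(1 − 0.7312²) = 1/√0.4653 = 1.466; Δt_3 = 1.466 × 5.81 = 8.517 years.
Total: 316.2 + 76.55 + 8.517 years.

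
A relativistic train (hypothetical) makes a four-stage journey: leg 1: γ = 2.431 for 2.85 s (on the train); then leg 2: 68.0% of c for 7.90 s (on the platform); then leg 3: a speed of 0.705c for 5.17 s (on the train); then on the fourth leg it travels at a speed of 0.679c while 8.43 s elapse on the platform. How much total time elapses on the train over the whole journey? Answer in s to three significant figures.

Leg 1: 2.85 s is already measured on the train.
Leg 2: β = 0.680; γ = 1/√(1 − 0.680²) = 1/√0.5376 = 1.364; τ_2 = 7.90/1.364 = 5.792 s.
Leg 3: 5.17 s is already measured on the train.
Leg 4: γ = 1/√(1 − 0.679²) = 1/√0.5390 = 1.362; τ_4 = 8.43/1.362 = 6.189 s.
Total: 2.850 + 5.792 + 5.170 + 6.189 s.

τ = 20.0 s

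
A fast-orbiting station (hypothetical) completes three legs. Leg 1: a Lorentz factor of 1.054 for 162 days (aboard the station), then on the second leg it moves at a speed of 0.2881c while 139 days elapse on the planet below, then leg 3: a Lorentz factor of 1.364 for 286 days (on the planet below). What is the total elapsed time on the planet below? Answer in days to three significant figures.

Leg 1: γ = 1.054; Δt_1 = 1.054 × 162 = 170.7 days.
Leg 2: 139 days is already measured on the planet below.
Leg 3: 286 days is already measured on the planet below.
Total: 170.7 + 139.0 + 286.0 days.

Δt = 596 days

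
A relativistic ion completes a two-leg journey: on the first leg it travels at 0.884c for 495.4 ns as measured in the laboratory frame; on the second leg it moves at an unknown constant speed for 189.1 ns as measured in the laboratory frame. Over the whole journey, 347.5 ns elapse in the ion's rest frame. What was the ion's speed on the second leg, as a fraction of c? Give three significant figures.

Leg 1: γ = 1/√(1 − 0.884²) = 1/√0.2185 = 2.139; τ_1 = 495.4/2.139 = 231.6 ns.
Leg 2: speed unknown; τ_2 = 189.1/γ_2.
Total proper time: 231.6 + τ_2 = 347.5, so τ_2 = 347.5 − 231.6 = 115.9 ns.
γ_2 = 189.1/115.9 = 1.631; β = √(1 − 1/γ²) = √0.6243.

β = 0.790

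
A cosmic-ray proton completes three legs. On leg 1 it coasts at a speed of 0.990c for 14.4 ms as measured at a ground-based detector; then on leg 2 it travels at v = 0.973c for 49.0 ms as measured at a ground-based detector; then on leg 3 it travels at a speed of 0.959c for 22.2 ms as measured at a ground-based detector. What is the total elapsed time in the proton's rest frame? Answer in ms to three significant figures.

τ = 19.6 ms

Leg 1: γ = 1/√(1 − 0.990²) = 1/√0.01990 = 7.089; τ_1 = 14.4/7.089 = 2.031 ms.
Leg 2: γ = 1/√(1 − 0.973²) = 1/√0.05327 = 4.333; τ_2 = 49.0/4.333 = 11.31 ms.
Leg 3: γ = 1/√(1 − 0.959²) = 1/√0.08032 = 3.529; τ_3 = 22.2/3.529 = 6.292 ms.
Total: 2.031 + 11.31 + 6.292 ms.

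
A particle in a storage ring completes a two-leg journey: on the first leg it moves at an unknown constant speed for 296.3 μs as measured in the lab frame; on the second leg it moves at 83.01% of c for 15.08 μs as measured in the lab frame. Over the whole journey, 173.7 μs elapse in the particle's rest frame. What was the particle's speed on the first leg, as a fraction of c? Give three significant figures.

Leg 1: speed unknown; τ_1 = 296.3/γ_1.
Leg 2: β = 0.8301; γ = 1/√(1 − 0.8301²) = 1/√0.3109 = 1.793; τ_2 = 15.08/1.793 = 8.409 μs.
Total proper time: τ_1 + 8.409 = 173.7, so τ_1 = 173.7 − 8.409 = 165.3 μs.
γ_1 = 296.3/165.3 = 1.793; β = √(1 − 1/γ²) = √0.6888.

β = 0.830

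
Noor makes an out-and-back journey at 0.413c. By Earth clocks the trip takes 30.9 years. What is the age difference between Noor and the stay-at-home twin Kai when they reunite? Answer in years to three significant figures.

γ = 1/√(1 − 0.413²) = 1/√0.8294 = 1.098
Noor's elapsed proper time: τ = 30.9/1.098 = 28.14 years.
Age gap = Δt − τ = 30.9 − 28.14 years.

Δt − τ = 2.76 years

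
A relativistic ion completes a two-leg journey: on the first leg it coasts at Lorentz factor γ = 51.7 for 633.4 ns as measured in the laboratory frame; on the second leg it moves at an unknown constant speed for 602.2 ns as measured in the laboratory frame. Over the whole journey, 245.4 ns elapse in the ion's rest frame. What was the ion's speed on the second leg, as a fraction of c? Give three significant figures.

Leg 1: γ = 51.7; τ_1 = 633.4/51.70 = 12.25 ns.
Leg 2: speed unknown; τ_2 = 602.2/γ_2.
Total proper time: 12.25 + τ_2 = 245.4, so τ_2 = 245.4 − 12.25 = 233.1 ns.
γ_2 = 602.2/233.1 = 2.583; β = √(1 − 1/γ²) = √0.8501.

β = 0.922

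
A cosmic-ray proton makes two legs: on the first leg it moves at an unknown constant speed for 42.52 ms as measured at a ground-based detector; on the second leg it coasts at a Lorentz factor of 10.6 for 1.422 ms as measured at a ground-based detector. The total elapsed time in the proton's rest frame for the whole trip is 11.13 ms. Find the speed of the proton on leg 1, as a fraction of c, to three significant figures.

Leg 1: speed unknown; τ_1 = 42.52/γ_1.
Leg 2: γ = 10.6; τ_2 = 1.422/10.60 = 0.1342 ms.
Total proper time: τ_1 + 0.1342 = 11.13, so τ_1 = 11.13 − 0.1342 = 11.00 ms.
γ_1 = 42.52/11.00 = 3.867; β = √(1 − 1/γ²) = √0.9331.

β = 0.966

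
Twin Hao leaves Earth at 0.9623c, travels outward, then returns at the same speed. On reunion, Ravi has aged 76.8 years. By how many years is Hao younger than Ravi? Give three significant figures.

γ = 1/√(1 − 0.9623²) = 1/√0.07398 = 3.677
Hao's elapsed proper time: τ = 76.8/3.677 = 20.89 years.
Age gap = Δt − τ = 76.8 − 20.89 years.

Δt − τ = 55.9 years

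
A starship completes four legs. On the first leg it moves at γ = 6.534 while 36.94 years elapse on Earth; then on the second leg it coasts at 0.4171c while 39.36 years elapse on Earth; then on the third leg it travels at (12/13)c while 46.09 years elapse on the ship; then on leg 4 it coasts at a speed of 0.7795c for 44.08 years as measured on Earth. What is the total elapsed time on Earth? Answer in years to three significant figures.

Δt = 240 years

Leg 1: 36.94 years is already measured on Earth.
Leg 2: 39.36 years is already measured on Earth.
Leg 3: γ = 1/√(1 − (12/13)²) = 13/5 = 2.600; Δt_3 = 2.600 × 46.09 = 119.8 years.
Leg 4: 44.08 years is already measured on Earth.
Total: 36.94 + 39.36 + 119.8 + 44.08 years.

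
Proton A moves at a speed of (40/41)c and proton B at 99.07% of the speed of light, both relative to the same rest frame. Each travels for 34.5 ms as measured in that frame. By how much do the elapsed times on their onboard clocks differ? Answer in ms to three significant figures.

A: γ = 1/√(1 − (40/41)²) = 41/9 ≈ 4.556; τ_A = 34.5/4.556 = 7.573 ms.
B: β = 0.9907; γ = 1/√(1 − 0.9907²) = 1/√0.01851 = 7.349; τ_B = 34.5/7.349 = 4.694 ms.

|τ_A − τ_B| = 2.88 ms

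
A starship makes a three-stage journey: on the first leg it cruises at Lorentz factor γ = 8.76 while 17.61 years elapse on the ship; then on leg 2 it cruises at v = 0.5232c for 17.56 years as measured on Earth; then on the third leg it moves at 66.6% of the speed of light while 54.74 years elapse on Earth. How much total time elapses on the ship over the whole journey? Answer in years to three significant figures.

Leg 1: 17.61 years is already measured on the ship.
Leg 2: γ = 1/√(1 − 0.5232²) = 1/√0.7263 = 1.173; τ_2 = 17.56/1.173 = 14.96 years.
Leg 3: β = 0.666; γ = 1/√(1 − 0.666²) = 1/√0.5564 = 1.341; τ_3 = 54.74/1.341 = 40.83 years.
Total: 17.61 + 14.96 + 40.83 years.

τ = 73.4 years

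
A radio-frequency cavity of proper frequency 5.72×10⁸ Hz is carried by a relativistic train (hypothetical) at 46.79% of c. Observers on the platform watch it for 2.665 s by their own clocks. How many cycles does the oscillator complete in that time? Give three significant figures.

N = 1.35×10⁹

β = 0.4679; γ = 1/√(1 − 0.4679²) = 1/√0.7811 = 1.132
During 2.665 s of lab time, the oscillator's proper time advances by τ = Δt/γ = 2.665/1.132 = 2.355 s = 2.355×10⁰ s.
N = f × τ = 5.72×10⁸ × 2.355×10⁰ = 1.347×10⁹.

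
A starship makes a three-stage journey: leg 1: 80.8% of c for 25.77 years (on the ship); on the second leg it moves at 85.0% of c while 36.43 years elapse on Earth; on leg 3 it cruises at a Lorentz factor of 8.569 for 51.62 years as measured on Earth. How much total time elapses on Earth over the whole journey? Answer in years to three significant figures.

Leg 1: β = 0.808; γ = 1/√(1 − 0.808²) = 1/√0.3471 = 1.697; Δt_1 = 1.697 × 25.77 = 43.74 years.
Leg 2: 36.43 years is already measured on Earth.
Leg 3: 51.62 years is already measured on Earth.
Total: 43.74 + 36.43 + 51.62 years.

Δt = 132 years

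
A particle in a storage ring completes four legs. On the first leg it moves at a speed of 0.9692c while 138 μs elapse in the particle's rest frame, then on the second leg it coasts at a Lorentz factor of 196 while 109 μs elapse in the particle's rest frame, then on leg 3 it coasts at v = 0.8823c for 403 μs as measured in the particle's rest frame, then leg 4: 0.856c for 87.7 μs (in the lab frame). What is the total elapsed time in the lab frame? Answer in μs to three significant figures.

Δt = 2.29×10⁴ μs

Leg 1: γ = 1/√(1 − 0.9692²) = 1/√0.06065 = 4.061; Δt_1 = 4.061 × 138 = 560.3 μs.
Leg 2: γ = 196; Δt_2 = 196.0 × 109 = 2.136×10⁴ μs.
Leg 3: γ = 1/√(1 − 0.8823²) = 1/√0.2215 = 2.125; Δt_3 = 2.125 × 403 = 856.2 μs.
Leg 4: 87.7 μs is already measured in the lab frame.
Total: 560.3 + 2.136×10⁴ + 856.2 + 87.70 μs.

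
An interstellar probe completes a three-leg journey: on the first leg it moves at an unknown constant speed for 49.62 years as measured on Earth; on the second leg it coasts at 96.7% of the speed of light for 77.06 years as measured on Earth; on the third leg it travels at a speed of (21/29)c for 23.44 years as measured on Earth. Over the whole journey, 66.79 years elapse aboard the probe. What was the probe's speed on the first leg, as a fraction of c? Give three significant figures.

Leg 1: speed unknown; τ_1 = 49.62/γ_1.
Leg 2: β = 0.967; γ = 1/√(1 − 0.967²) = 1/√0.06491 = 3.925; τ_2 = 77.06/3.925 = 19.63 years.
Leg 3: γ = 1/√(1 − (21/29)²) = 29/20 = 1.450; τ_3 = 23.44/1.450 = 16.17 years.
Total proper time: τ_1 + 19.63 + 16.17 = 66.79, so τ_1 = 66.79 − 35.80 = 30.99 years.
γ_1 = 49.62/30.99 = 1.601; β = √(1 − 1/γ²) = √0.6099.

β = 0.781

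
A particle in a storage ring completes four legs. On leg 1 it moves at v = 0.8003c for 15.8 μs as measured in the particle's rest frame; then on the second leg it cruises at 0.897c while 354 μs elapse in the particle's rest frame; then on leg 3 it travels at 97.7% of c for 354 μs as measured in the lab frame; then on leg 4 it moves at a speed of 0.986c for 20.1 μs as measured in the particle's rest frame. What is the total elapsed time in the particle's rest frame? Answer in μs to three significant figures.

τ = 465 μs

Leg 1: 15.8 μs is already measured in the particle's rest frame.
Leg 2: 354 μs is already measured in the particle's rest frame.
Leg 3: β = 0.977; γ = 1/√(1 − 0.977²) = 1/√0.04547 = 4.690; τ_3 = 354/4.690 = 75.49 μs.
Leg 4: 20.1 μs is already measured in the particle's rest frame.
Total: 15.80 + 354.0 + 75.49 + 20.10 μs.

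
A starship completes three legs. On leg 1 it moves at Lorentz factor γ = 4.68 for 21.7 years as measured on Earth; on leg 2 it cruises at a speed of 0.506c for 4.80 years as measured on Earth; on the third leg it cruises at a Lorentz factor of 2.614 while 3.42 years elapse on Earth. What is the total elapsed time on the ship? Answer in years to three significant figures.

Leg 1: γ = 4.68; τ_1 = 21.7/4.680 = 4.637 years.
Leg 2: γ = 1/√(1 − 0.506²) = 1/√0.7440 = 1.159; τ_2 = 4.80/1.159 = 4.140 years.
Leg 3: γ = 2.614; τ_3 = 3.42/2.614 = 1.308 years.
Total: 4.637 + 4.140 + 1.308 years.

τ = 10.1 years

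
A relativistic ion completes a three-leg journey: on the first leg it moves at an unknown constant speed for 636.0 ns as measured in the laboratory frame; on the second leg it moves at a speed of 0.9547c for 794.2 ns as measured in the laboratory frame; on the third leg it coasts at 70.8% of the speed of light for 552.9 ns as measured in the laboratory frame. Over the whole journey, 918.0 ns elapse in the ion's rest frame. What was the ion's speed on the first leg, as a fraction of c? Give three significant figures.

β = 0.889

Leg 1: speed unknown; τ_1 = 636.0/γ_1.
Leg 2: γ = 1/√(1 − 0.9547²) = 1/√0.08855 = 3.361; τ_2 = 794.2/3.361 = 236.3 ns.
Leg 3: β = 0.708; γ = 1/√(1 − 0.708²) = 1/√0.4987 = 1.416; τ_3 = 552.9/1.416 = 390.5 ns.
Total proper time: τ_1 + 236.3 + 390.5 = 918.0, so τ_1 = 918.0 − 626.8 = 291.2 ns.
γ_1 = 636.0/291.2 = 2.184; β = √(1 − 1/γ²) = √0.7904.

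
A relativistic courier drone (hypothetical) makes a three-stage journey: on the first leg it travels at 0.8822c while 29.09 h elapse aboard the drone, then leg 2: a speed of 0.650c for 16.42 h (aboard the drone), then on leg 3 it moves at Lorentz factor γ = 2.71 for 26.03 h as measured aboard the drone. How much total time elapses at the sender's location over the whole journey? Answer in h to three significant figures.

Δt = 154 h

Leg 1: γ = 1/√(1 − 0.8822²) = 1/√0.2217 = 2.124; Δt_1 = 2.124 × 29.09 = 61.78 h.
Leg 2: γ = 1/√(1 − 0.650²) = 1/√0.5775 = 1.316; Δt_2 = 1.316 × 16.42 = 21.61 h.
Leg 3: γ = 2.71; Δt_3 = 2.710 × 26.03 = 70.54 h.
Total: 61.78 + 21.61 + 70.54 h.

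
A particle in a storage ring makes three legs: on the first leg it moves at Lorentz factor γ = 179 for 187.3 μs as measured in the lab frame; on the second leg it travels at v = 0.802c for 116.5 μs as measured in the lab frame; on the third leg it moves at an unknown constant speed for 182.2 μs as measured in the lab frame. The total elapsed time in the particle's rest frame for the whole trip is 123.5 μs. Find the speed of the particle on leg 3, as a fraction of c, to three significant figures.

β = 0.957

Leg 1: γ = 179; τ_1 = 187.3/179.0 = 1.046 μs.
Leg 2: γ = 1/√(1 − 0.802²) = 1/√0.3568 = 1.674; τ_2 = 116.5/1.674 = 69.59 μs.
Leg 3: speed unknown; τ_3 = 182.2/γ_3.
Total proper time: 1.046 + 69.59 + τ_3 = 123.5, so τ_3 = 123.5 − 70.63 = 52.87 μs.
γ_3 = 182.2/52.87 = 3.446; β = √(1 − 1/γ²) = √0.9158.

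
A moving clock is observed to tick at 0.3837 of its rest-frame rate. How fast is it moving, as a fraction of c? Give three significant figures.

β = 0.923

Rate ratio = 1/γ, so γ = 1/0.3837 = 2.606.
β = √(1 − 1/γ²) = √(1 − 0.3837²) = √0.8528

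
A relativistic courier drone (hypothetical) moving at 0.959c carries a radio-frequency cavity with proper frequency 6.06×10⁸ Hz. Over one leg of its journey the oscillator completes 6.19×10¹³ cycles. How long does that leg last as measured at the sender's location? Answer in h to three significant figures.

Δt = 100 h

γ = 1/√(1 − 0.959²) = 1/√0.08032 = 3.529
Proper time for N cycles: τ = N/f = 6.19×10¹³/(6.06×10⁸) = 1.021×10⁵ s = 28.37 h.
Lab-frame duration Δt = γτ = 3.529 × 28.37 = 100.1 h.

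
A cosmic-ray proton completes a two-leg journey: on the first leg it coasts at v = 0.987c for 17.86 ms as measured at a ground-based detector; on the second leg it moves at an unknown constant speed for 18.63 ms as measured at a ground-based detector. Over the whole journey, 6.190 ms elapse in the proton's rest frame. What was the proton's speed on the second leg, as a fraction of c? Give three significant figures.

Leg 1: γ = 1/√(1 − 0.987²) = 1/√0.02583 = 6.222; τ_1 = 17.86/6.222 = 2.870 ms.
Leg 2: speed unknown; τ_2 = 18.63/γ_2.
Total proper time: 2.870 + τ_2 = 6.190, so τ_2 = 6.190 − 2.870 = 3.320 ms.
γ_2 = 18.63/3.320 = 5.612; β = √(1 − 1/γ²) = √0.9683.

β = 0.984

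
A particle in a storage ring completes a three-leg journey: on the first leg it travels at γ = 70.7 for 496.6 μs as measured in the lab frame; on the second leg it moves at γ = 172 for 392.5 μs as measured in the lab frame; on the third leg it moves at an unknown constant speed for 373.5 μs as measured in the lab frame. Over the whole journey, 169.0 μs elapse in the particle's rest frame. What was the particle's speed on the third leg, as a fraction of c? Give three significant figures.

β = 0.904

Leg 1: γ = 70.7; τ_1 = 496.6/70.70 = 7.024 μs.
Leg 2: γ = 172; τ_2 = 392.5/172.0 = 2.282 μs.
Leg 3: speed unknown; τ_3 = 373.5/γ_3.
Total proper time: 7.024 + 2.282 + τ_3 = 169.0, so τ_3 = 169.0 − 9.306 = 159.7 μs.
γ_3 = 373.5/159.7 = 2.339; β = √(1 − 1/γ²) = √0.8172.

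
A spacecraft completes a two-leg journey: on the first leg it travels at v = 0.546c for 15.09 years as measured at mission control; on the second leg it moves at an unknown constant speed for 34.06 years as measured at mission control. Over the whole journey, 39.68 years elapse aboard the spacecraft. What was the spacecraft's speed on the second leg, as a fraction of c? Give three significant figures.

β = 0.608

Leg 1: γ = 1/√(1 − 0.546²) = 1/√0.7019 = 1.194; τ_1 = 15.09/1.194 = 12.64 years.
Leg 2: speed unknown; τ_2 = 34.06/γ_2.
Total proper time: 12.64 + τ_2 = 39.68, so τ_2 = 39.68 − 12.64 = 27.04 years.
γ_2 = 34.06/27.04 = 1.260; β = √(1 − 1/γ²) = √0.3698.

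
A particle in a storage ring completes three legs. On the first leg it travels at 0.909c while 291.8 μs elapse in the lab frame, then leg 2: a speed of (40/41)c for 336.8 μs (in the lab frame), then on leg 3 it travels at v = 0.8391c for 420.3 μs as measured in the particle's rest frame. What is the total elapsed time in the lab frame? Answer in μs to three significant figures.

Δt = 1400 μs

Leg 1: 291.8 μs is already measured in the lab frame.
Leg 2: 336.8 μs is already measured in the lab frame.
Leg 3: γ = 1/√(1 − 0.8391²) = 1/√0.2959 = 1.838; Δt_3 = 1.838 × 420.3 = 772.6 μs.
Total: 291.8 + 336.8 + 772.6 μs.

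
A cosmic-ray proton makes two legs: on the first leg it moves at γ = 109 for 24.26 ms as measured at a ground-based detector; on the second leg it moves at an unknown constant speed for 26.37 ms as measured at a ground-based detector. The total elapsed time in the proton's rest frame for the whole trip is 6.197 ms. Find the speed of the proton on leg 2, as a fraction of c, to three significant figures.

β = 0.974

Leg 1: γ = 109; τ_1 = 24.26/109.0 = 0.2226 ms.
Leg 2: speed unknown; τ_2 = 26.37/γ_2.
Total proper time: 0.2226 + τ_2 = 6.197, so τ_2 = 6.197 − 0.2226 = 5.974 ms.
γ_2 = 26.37/5.974 = 4.414; β = √(1 − 1/γ²) = √0.9487.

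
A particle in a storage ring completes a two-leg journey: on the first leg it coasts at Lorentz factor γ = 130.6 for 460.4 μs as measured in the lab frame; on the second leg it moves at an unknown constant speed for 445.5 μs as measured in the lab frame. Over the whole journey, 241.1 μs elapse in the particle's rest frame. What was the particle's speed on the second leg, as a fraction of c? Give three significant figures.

Leg 1: γ = 130.6; τ_1 = 460.4/130.6 = 3.525 μs.
Leg 2: speed unknown; τ_2 = 445.5/γ_2.
Total proper time: 3.525 + τ_2 = 241.1, so τ_2 = 241.1 − 3.525 = 237.6 μs.
γ_2 = 445.5/237.6 = 1.875; β = √(1 − 1/γ²) = √0.7156.

β = 0.846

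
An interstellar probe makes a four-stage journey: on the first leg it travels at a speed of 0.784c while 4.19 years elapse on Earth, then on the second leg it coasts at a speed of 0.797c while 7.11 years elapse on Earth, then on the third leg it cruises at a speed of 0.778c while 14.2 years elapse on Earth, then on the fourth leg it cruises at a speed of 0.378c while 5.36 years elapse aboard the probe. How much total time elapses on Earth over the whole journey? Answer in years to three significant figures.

Δt = 31.3 years

Leg 1: 4.19 years is already measured on Earth.
Leg 2: 7.11 years is already measured on Earth.
Leg 3: 14.2 years is already measured on Earth.
Leg 4: γ = 1/√(1 − 0.378²) = 1/√0.8571 = 1.080; Δt_4 = 1.080 × 5.36 = 5.790 years.
Total: 4.190 + 7.110 + 14.20 + 5.790 years.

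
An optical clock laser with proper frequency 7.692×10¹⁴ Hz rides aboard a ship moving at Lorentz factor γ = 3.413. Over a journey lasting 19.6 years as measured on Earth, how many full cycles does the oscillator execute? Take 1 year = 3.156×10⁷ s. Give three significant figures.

N = 1.39×10²³

γ = 3.413
The oscillator's own cycle count is N = f × τ where τ is the proper time on the ship. τ = Δt/γ = 19.6/3.413 = 5.743 years = 1.812×10⁸ s.
N = 7.692×10¹⁴ × 1.812×10⁸ = 1.394×10²³.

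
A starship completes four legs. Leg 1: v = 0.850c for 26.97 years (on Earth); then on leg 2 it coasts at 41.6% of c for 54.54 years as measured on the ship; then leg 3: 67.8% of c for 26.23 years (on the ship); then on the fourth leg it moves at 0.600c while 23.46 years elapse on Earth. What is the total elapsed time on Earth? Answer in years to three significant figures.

Δt = 146 years

Leg 1: 26.97 years is already measured on Earth.
Leg 2: β = 0.416; γ = 1/√(1 − 0.416²) = 1/√0.8269 = 1.100; Δt_2 = 1.100 × 54.54 = 59.98 years.
Leg 3: β = 0.678; γ = 1/√(1 − 0.678²) = 1/√0.5403 = 1.360; Δt_3 = 1.360 × 26.23 = 35.68 years.
Leg 4: 23.46 years is already measured on Earth.
Total: 26.97 + 59.98 + 35.68 + 23.46 years.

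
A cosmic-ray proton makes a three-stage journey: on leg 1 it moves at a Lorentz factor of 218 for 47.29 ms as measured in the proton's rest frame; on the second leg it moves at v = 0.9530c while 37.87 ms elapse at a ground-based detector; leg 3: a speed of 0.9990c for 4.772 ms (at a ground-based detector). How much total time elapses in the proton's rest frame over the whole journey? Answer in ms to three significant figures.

Leg 1: 47.29 ms is already measured in the proton's rest frame.
Leg 2: γ = 1/√(1 − 0.9530²) = 1/√0.09179 = 3.301; τ_2 = 37.87/3.301 = 11.47 ms.
Leg 3: γ = 1/√(1 − 0.9990²) = 1/√0.001999 = 22.37; τ_3 = 4.772/22.37 = 0.2134 ms.
Total: 47.29 + 11.47 + 0.2134 ms.

τ = 59.0 ms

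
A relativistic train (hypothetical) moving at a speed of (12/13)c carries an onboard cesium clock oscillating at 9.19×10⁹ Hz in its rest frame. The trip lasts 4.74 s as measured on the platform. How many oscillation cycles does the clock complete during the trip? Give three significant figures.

N = 1.68×10¹⁰

γ = 1/√(1 − (12/13)²) = 13/5 = 2.600
The oscillator's own cycle count is N = f × τ where τ is the proper time on the train. τ = Δt/γ = 4.74/2.600 = 1.823 s = 1.823×10⁰ s.
N = 9.19×10⁹ × 1.823×10⁰ = 1.675×10¹⁰.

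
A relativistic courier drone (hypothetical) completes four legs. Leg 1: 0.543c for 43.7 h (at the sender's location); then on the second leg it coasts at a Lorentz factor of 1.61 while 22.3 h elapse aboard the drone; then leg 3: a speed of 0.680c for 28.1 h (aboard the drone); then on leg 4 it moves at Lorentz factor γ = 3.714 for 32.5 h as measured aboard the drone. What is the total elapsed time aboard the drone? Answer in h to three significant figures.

τ = 120 h

Leg 1: γ = 1/√(1 − 0.543²) = 1/√0.7052 = 1.191; τ_1 = 43.7/1.191 = 36.70 h.
Leg 2: 22.3 h is already measured aboard the drone.
Leg 3: 28.1 h is already measured aboard the drone.
Leg 4: 32.5 h is already measured aboard the drone.
Total: 36.70 + 22.30 + 28.10 + 32.50 h.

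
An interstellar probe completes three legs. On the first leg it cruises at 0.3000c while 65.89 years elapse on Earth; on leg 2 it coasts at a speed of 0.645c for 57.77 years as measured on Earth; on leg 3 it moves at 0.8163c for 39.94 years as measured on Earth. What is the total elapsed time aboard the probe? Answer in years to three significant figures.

τ = 130 years

Leg 1: γ = 1/√(1 − 0.3000²) = 1/√0.9100 = 1.048; τ_1 = 65.89/1.048 = 62.86 years.
Leg 2: γ = 1/√(1 − 0.645²) = 1/√0.5840 = 1.309; τ_2 = 57.77/1.309 = 44.15 years.
Leg 3: γ = 1/√(1 − 0.8163²) = 1/√0.3337 = 1.731; τ_3 = 39.94/1.731 = 23.07 years.
Total: 62.86 + 44.15 + 23.07 years.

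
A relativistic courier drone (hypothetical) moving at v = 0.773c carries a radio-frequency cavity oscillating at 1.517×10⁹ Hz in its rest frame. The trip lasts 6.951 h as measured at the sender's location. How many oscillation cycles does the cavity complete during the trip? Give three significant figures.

γ = 1/√(1 − 0.773²) = 1/√0.4025 = 1.576
The oscillator's own cycle count is N = f × τ where τ is the proper time aboard the drone. τ = Δt/γ = 6.951/1.576 = 4.410 h = 1.588×10⁴ s.
N = 1.517×10⁹ × 1.588×10⁴ = 2.408×10¹³.

N = 2.41×10¹³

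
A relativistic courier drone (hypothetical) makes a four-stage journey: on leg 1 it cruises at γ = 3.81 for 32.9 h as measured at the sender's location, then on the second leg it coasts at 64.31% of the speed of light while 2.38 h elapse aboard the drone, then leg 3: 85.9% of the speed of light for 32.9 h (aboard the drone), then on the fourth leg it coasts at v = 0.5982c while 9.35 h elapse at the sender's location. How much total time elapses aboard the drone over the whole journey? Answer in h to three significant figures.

Leg 1: γ = 3.81; τ_1 = 32.9/3.810 = 8.635 h.
Leg 2: 2.38 h is already measured aboard the drone.
Leg 3: 32.9 h is already measured aboard the drone.
Leg 4: γ = 1/√(1 − 0.5982²) = 1/√0.6422 = 1.248; τ_4 = 9.35/1.248 = 7.493 h.
Total: 8.635 + 2.380 + 32.90 + 7.493 h.

τ = 51.4 h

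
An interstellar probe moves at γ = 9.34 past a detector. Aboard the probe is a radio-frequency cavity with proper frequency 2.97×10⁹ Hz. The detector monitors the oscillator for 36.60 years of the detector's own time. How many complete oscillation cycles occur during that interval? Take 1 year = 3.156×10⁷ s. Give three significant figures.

γ = 9.34
During 36.60 years of lab time, the oscillator's proper time advances by τ = Δt/γ = 36.60/9.340 = 3.919 years = 1.237×10⁸ s.
N = f × τ = 2.97×10⁹ × 1.237×10⁸ = 3.673×10¹⁷.

N = 3.67×10¹⁷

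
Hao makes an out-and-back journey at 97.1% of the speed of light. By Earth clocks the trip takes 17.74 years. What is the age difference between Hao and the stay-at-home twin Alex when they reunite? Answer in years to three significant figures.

Δt − τ = 13.5 years

β = 0.971; γ = 1/√(1 − 0.971²) = 1/√0.05716 = 4.183
Hao's elapsed proper time: τ = 17.74/4.183 = 4.241 years.
Age gap = Δt − τ = 17.74 − 4.241 years.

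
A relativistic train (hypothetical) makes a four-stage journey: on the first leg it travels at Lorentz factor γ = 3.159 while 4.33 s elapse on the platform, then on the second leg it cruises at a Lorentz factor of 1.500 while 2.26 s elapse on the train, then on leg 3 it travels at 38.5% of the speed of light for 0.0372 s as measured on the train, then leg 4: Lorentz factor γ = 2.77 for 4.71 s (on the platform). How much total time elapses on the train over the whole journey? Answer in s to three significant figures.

τ = 5.37 s

Leg 1: γ = 3.159; τ_1 = 4.33/3.159 = 1.371 s.
Leg 2: 2.26 s is already measured on the train.
Leg 3: 0.0372 s is already measured on the train.
Leg 4: γ = 2.77; τ_4 = 4.71/2.770 = 1.700 s.
Total: 1.371 + 2.260 + 0.03720 + 1.700 s.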